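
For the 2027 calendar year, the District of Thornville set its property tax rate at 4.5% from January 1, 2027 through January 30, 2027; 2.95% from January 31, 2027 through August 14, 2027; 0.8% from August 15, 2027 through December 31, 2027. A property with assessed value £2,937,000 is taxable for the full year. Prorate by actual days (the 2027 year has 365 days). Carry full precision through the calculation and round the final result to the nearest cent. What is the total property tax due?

January 1 – January 30, 2027: 30 days at 4.5% → £2,937,000 × 4.5% × 30/365 = £10,862.8767
January 31 – August 14, 2027: 196 days at 2.95% → £2,937,000 × 2.95% × 196/365 = £46,525.2986
August 15 – December 31, 2027: 139 days at 0.8% → £2,937,000 × 0.8% × 139/365 = £8,947.7918
Total = £66,335.9671

£66,335.97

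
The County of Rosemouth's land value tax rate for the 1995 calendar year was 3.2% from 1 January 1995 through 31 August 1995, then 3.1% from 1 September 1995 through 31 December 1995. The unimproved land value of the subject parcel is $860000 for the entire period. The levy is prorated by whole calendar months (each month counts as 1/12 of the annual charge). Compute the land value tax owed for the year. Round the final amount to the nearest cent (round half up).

$27233.33

1 January – 31 August 1995: 8 months at 3.2% → $860000 × 3.2% × 8/12 = $18346.6667
1 September – 31 December 1995: 4 months at 3.1% → $860000 × 3.1% × 4/12 = $8886.6667
Total = $27233.3333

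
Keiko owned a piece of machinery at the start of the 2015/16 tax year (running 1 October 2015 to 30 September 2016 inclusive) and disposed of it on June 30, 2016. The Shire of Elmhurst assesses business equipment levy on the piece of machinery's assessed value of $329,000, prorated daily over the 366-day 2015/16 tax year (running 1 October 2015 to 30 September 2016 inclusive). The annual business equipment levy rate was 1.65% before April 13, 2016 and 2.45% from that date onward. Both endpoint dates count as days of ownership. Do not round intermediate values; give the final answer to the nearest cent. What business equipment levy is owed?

October 1, 2015 – April 12, 2016: 195 days at 1.65% → $329,000 × 1.65% × 195/366 = $2,892.2336
April 13 – June 30, 2016: 79 days at 2.45% → $329,000 × 2.45% × 79/366 = $1,739.8347
Total = $4,632.0683

$4,632.07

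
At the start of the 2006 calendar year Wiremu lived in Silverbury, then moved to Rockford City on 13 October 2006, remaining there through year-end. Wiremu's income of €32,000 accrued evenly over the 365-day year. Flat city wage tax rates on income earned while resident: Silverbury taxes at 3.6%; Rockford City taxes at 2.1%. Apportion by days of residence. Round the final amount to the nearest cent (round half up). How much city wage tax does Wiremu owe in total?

Silverbury, 1 January – 12 October 2006: 285 days → €32,000 × 3.6% × 285/365 = €899.5068
Rockford City, 13 October – 31 December 2006: 80 days → €32,000 × 2.1% × 80/365 = €147.2877
Total = €1,046.7945

€1,046.79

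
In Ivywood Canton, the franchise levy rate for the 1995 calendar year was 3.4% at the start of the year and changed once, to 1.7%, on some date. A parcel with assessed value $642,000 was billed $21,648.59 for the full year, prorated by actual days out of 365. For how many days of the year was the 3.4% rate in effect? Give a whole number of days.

Let d = days at the first rate; then 365 − d days at the second rate.
$642,000 × [3.4%·d + 1.7%·(365−d)] / 365 = $21,648.59
Solving gives d = 359, so the new rate took effect on 26 December 1995.

359 days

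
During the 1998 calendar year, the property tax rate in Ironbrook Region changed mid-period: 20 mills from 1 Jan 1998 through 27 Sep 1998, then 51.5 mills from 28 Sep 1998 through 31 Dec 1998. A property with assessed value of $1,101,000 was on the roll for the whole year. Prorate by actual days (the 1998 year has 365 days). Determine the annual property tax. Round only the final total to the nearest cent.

1 Jan – 27 Sep 1998: 270 days at 20 mills → $1,101,000 × 2% × 270/365 = $16,288.7671
28 Sep – 31 Dec 1998: 95 days at 51.5 mills → $1,101,000 × 5.15% × 95/365 = $14,757.9247
Total = $31,046.6918

$31,046.69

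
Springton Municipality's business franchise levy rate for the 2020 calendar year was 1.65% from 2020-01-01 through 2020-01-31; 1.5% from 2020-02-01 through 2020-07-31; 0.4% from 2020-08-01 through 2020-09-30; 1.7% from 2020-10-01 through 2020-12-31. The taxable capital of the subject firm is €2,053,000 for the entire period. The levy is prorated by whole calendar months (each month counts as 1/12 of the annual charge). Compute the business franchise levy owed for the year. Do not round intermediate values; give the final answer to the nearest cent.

2020-01-01 to 2020-01-31: 1 month at 1.65% → €2,053,000 × 1.65% × 1/12 = €2,822.8750
2020-02-01 to 2020-07-31: 6 months at 1.5% → €2,053,000 × 1.5% × 6/12 = €15,397.5000
2020-08-01 to 2020-09-30: 2 months at 0.4% → €2,053,000 × 0.4% × 2/12 = €1,368.6667
2020-10-01 to 2020-12-31: 3 months at 1.7% → €2,053,000 × 1.7% × 3/12 = €8,725.2500
Total = €28,314.2917

€28,314.29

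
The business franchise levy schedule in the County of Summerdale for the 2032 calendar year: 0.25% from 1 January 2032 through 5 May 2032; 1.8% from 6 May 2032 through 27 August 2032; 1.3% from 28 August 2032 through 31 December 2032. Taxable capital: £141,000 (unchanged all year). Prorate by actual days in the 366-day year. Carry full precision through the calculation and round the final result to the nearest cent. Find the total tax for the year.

1 January – 5 May 2032: 126 days at 0.25% → £141,000 × 0.25% × 126/366 = £121.3525
6 May – 27 August 2032: 114 days at 1.8% → £141,000 × 1.8% × 114/366 = £790.5246
28 August – 31 December 2032: 126 days at 1.3% → £141,000 × 1.3% × 126/366 = £631.0328
Total = £1,542.9098

£1,542.91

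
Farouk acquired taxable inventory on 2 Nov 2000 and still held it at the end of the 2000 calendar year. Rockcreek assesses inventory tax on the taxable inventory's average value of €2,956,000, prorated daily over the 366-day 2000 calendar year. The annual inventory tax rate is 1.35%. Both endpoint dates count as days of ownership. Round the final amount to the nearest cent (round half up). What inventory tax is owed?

Days held (2 Nov – 31 Dec 2000): 60 out of 366
Tax = €2,956,000 × 1.35% × 60/366 = €6,541.9672

€6,541.97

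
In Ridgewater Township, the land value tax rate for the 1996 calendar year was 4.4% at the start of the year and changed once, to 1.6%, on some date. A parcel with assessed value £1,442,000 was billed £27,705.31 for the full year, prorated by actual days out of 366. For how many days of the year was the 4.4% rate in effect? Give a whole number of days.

Let d = days at the first rate; then 366 − d days at the second rate.
£1,442,000 × [4.4%·d + 1.6%·(366−d)] / 366 = £27,705.31
Solving gives d = 42, so the new rate took effect on February 12, 1996.

42 days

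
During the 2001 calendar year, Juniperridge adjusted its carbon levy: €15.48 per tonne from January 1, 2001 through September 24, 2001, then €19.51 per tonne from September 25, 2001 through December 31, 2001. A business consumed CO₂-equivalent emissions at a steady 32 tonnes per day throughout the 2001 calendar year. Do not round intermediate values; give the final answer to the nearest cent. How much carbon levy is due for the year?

January 1 – September 24, 2001: 267 days × 32 tonnes/day = 8,544 tonnes at €15.48/tonne → €132261.12
September 25 – December 31, 2001: 98 days × 32 tonnes/day = 3,136 tonnes at €19.51/tonne → €61183.36

€193444.48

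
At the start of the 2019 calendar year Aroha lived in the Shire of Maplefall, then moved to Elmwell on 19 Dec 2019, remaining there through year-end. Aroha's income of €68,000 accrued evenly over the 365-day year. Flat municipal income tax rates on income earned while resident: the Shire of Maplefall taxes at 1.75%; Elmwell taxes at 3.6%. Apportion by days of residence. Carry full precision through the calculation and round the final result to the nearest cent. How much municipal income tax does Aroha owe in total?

€1,234.81

The Shire of Maplefall, 1 Jan – 18 Dec 2019: 352 days → €68,000 × 1.75% × 352/365 = €1,147.6164
Elmwell, 19 Dec – 31 Dec 2019: 13 days → €68,000 × 3.6% × 13/365 = €87.1890
Total = €1,234.8055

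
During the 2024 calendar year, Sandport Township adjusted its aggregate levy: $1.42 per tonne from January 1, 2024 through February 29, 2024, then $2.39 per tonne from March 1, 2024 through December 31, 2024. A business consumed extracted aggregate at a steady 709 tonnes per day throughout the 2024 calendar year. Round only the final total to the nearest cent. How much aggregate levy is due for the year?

January 1 – February 29, 2024: 60 days × 709 tonnes/day = 42,540 tonnes at $1.42/tonne → $60406.80
March 1 – December 31, 2024: 306 days × 709 tonnes/day = 216,954 tonnes at $2.39/tonne → $518520.06

$578926.86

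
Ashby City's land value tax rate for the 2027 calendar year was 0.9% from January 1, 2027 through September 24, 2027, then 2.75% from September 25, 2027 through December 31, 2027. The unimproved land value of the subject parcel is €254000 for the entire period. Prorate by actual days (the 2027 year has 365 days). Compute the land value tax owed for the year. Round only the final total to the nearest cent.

January 1 – September 24, 2027: 267 days at 0.9% → €254000 × 0.9% × 267/365 = €1672.2247
September 25 – December 31, 2027: 98 days at 2.75% → €254000 × 2.75% × 98/365 = €1875.4247
Total = €3547.6493

€3547.65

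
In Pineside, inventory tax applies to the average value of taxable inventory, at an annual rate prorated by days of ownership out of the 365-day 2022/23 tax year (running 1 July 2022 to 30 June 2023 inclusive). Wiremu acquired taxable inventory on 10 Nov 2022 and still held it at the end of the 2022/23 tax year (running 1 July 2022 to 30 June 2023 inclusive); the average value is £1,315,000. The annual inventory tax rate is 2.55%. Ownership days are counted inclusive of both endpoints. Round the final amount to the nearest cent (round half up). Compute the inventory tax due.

£21,405.68

Days held (10 Nov 2022 – 30 Jun 2023): 233 out of 365
Tax = £1,315,000 × 2.55% × 233/365 = £21,405.6781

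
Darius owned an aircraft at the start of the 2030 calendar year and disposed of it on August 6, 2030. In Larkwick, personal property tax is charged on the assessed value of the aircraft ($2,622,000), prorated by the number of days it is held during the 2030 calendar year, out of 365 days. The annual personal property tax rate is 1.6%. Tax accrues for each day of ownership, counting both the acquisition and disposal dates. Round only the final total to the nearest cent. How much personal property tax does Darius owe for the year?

$25,056.26

Days held (January 1 – August 6, 2030): 218 out of 365
Tax = $2,622,000 × 1.6% × 218/365 = $25,056.2630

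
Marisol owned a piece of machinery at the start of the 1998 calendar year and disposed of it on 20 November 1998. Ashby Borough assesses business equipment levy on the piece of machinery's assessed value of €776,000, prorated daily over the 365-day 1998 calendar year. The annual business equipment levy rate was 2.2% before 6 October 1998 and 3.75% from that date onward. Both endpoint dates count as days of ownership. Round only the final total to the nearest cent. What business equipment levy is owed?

1 January – 5 October 1998: 278 days at 2.2% → €776,000 × 2.2% × 278/365 = €13,002.7836
6 October – 20 November 1998: 46 days at 3.75% → €776,000 × 3.75% × 46/365 = €3,667.3973
Total = €16,670.1808

€16,670.18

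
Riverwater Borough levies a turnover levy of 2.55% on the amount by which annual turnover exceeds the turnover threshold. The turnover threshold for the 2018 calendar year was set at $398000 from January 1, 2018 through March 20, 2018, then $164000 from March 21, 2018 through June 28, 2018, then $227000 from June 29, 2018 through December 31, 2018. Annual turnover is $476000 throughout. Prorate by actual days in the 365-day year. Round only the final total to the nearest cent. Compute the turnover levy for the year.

January 1 – March 20, 2018: 79 days, exemption $398000 → ($476000 − $398000) × 2.55% × 79/365 = $430.4959
March 21 – June 28, 2018: 100 days, exemption $164000 → ($476000 − $164000) × 2.55% × 100/365 = $2179.7260
June 29 – December 31, 2018: 186 days, exemption $227000 → ($476000 − $227000) × 2.55% × 186/365 = $3235.6356
Total = $5845.8575

$5845.86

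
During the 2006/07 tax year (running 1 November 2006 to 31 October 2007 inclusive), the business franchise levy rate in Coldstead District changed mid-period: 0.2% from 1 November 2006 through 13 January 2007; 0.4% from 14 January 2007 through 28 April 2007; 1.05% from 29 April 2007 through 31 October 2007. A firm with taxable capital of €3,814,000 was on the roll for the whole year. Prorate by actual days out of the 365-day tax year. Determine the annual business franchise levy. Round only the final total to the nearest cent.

€26,342.72

1 November 2006 – 13 January 2007: 74 days at 0.2% → €3,814,000 × 0.2% × 74/365 = €1,546.4986
14 January – 28 April 2007: 105 days at 0.4% → €3,814,000 × 0.4% × 105/365 = €4,388.7123
29 April – 31 October 2007: 186 days at 1.05% → €3,814,000 × 1.05% × 186/365 = €20,407.5123
Total = €26,342.7233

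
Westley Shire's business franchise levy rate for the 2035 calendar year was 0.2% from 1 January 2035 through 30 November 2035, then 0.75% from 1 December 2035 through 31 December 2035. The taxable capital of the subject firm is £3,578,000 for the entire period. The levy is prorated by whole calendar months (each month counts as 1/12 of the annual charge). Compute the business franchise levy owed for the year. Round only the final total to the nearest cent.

1 January – 30 November 2035: 11 months at 0.2% → £3,578,000 × 0.2% × 11/12 = £6,559.6667
1 December – 31 December 2035: 1 month at 0.75% → £3,578,000 × 0.75% × 1/12 = £2,236.2500
Total = £8,795.9167

£8,795.92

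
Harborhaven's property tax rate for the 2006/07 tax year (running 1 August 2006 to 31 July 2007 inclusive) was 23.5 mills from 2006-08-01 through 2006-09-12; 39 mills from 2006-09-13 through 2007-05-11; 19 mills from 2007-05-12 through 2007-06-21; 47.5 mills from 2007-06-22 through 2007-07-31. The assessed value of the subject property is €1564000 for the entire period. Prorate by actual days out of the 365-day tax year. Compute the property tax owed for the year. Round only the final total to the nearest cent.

2006-08-01 to 2006-09-12: 43 days at 23.5 mills → €1564000 × 2.35% × 43/365 = €4329.9233
2006-09-13 to 2007-05-11: 241 days at 39 mills → €1564000 × 3.9% × 241/365 = €40274.0712
2007-05-12 to 2007-06-21: 41 days at 19 mills → €1564000 × 1.9% × 41/365 = €3337.9616
2007-06-22 to 2007-07-31: 40 days at 47.5 mills → €1564000 × 4.75% × 40/365 = €8141.3699
Total = €56083.3260

€56083.33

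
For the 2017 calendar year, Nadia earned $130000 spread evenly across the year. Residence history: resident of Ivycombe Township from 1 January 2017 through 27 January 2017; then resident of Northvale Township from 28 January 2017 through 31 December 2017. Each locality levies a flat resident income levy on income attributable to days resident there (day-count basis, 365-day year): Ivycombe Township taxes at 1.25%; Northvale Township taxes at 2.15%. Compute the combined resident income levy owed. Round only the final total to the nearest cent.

Ivycombe Township, 1 January – 27 January 2017: 27 days → $130000 × 1.25% × 27/365 = $120.2055
Northvale Township, 28 January – 31 December 2017: 338 days → $130000 × 2.15% × 338/365 = $2588.2466
Total = $2708.4521

$2708.45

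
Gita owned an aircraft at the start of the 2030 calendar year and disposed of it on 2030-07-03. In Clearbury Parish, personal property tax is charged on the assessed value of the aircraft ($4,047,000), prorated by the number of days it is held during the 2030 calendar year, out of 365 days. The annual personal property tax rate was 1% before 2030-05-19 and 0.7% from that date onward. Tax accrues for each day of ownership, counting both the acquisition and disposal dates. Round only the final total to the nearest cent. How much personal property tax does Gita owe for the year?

$18,871.22

2030-01-01 to 2030-05-18: 138 days at 1% → $4,047,000 × 1% × 138/365 = $15,300.9863
2030-05-19 to 2030-07-03: 46 days at 0.7% → $4,047,000 × 0.7% × 46/365 = $3,570.2301
Total = $18,871.2164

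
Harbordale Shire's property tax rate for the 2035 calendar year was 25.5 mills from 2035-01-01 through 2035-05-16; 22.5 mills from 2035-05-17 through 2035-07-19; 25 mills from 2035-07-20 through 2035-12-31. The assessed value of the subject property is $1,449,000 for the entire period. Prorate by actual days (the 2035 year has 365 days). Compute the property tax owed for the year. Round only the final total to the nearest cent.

$35,859.77

2035-01-01 to 2035-05-16: 136 days at 25.5 mills → $1,449,000 × 2.55% × 136/365 = $13,767.4849
2035-05-17 to 2035-07-19: 64 days at 22.5 mills → $1,449,000 × 2.25% × 64/365 = $5,716.6027
2035-07-20 to 2035-12-31: 165 days at 25 mills → $1,449,000 × 2.5% × 165/365 = $16,375.6849
Total = $35,859.7726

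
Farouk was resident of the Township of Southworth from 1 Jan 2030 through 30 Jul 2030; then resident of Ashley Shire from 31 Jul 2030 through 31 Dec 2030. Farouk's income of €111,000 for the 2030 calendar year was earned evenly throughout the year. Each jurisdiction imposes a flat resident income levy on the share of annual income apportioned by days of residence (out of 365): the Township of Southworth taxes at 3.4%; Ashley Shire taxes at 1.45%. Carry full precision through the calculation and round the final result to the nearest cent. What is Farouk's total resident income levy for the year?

€2,860.76

The Township of Southworth, 1 Jan – 30 Jul 2030: 211 days → €111,000 × 3.4% × 211/365 = €2,181.6822
Ashley Shire, 31 Jul – 31 Dec 2030: 154 days → €111,000 × 1.45% × 154/365 = €679.0767
Total = €2,860.7589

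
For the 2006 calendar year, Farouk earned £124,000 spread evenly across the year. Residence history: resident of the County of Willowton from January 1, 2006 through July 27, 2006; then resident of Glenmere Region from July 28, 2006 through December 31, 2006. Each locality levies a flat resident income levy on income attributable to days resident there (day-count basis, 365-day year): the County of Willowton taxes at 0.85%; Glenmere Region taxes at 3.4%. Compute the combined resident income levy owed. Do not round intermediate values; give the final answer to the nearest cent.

The County of Willowton, January 1 – July 27, 2006: 208 days → £124,000 × 0.85% × 208/365 = £600.6356
Glenmere Region, July 28 – December 31, 2006: 157 days → £124,000 × 3.4% × 157/365 = £1,813.4575
Total = £2,414.0932

£2,414.09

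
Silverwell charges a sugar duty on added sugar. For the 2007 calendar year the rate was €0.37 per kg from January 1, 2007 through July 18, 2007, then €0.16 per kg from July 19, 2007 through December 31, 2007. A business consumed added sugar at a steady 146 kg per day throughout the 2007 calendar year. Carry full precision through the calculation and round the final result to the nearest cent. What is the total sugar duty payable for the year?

€14,627.74

January 1 – July 18, 2007: 199 days × 146 kg/day = 29,054 kg at €0.37/kg → €10,749.98
July 19 – December 31, 2007: 166 days × 146 kg/day = 24,236 kg at €0.16/kg → €3,877.76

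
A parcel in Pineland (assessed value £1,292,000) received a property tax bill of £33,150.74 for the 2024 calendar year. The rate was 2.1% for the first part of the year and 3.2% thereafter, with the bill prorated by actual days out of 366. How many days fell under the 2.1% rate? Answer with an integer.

211 days

Let d = days at the first rate; then 366 − d days at the second rate.
£1,292,000 × [2.1%·d + 3.2%·(366−d)] / 366 = £33,150.74
Solving gives d = 211, so the new rate took effect on July 30, 2024.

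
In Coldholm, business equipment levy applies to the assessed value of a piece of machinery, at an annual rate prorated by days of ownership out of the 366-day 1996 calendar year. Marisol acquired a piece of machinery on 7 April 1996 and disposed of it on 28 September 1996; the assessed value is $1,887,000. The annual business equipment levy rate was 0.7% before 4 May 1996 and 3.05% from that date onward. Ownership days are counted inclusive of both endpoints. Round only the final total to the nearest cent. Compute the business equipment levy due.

7 April – 3 May 1996: 27 days at 0.7% → $1,887,000 × 0.7% × 27/366 = $974.4344
4 May – 28 September 1996: 148 days at 3.05% → $1,887,000 × 3.05% × 148/366 = $23,273.0000
Total = $24,247.4344

$24,247.43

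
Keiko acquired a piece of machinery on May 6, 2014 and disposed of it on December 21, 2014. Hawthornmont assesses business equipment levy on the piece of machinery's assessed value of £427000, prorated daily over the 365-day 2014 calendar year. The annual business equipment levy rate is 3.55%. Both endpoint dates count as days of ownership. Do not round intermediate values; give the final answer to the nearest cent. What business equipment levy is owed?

Days held (May 6 – December 21, 2014): 230 out of 365
Tax = £427000 × 3.55% × 230/365 = £9551.9315

£9551.93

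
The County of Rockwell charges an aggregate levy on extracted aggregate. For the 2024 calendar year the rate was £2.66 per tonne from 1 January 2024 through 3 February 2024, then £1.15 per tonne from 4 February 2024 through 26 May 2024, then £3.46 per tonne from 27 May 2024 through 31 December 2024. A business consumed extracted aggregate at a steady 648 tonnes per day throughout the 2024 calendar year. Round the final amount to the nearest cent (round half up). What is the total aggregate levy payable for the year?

£633,828.24

1 January – 3 February 2024: 34 days × 648 tonnes/day = 22,032 tonnes at £2.66/tonne → £58,605.12
4 February – 26 May 2024: 113 days × 648 tonnes/day = 73,224 tonnes at £1.15/tonne → £84,207.60
27 May – 31 December 2024: 219 days × 648 tonnes/day = 141,912 tonnes at £3.46/tonne → £491,015.52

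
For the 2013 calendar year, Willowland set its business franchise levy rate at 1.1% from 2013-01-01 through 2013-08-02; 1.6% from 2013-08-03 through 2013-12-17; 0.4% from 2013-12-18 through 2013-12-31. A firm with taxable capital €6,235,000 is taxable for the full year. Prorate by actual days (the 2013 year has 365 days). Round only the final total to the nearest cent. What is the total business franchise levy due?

€78,612.25

2013-01-01 to 2013-08-02: 214 days at 1.1% → €6,235,000 × 1.1% × 214/365 = €40,211.4795
2013-08-03 to 2013-12-17: 137 days at 1.6% → €6,235,000 × 1.6% × 137/365 = €37,444.1644
2013-12-18 to 2013-12-31: 14 days at 0.4% → €6,235,000 × 0.4% × 14/365 = €956.6027
Total = €78,612.2466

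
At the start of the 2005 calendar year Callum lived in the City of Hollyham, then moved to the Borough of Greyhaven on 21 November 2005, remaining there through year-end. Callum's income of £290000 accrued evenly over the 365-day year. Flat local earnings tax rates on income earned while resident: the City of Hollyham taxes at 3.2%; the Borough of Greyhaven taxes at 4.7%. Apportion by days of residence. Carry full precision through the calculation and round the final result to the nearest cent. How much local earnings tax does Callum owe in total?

The City of Hollyham, 1 January – 20 November 2005: 324 days → £290000 × 3.2% × 324/365 = £8237.5890
The Borough of Greyhaven, 21 November – 31 December 2005: 41 days → £290000 × 4.7% × 41/365 = £1531.0411
Total = £9768.6301

£9768.63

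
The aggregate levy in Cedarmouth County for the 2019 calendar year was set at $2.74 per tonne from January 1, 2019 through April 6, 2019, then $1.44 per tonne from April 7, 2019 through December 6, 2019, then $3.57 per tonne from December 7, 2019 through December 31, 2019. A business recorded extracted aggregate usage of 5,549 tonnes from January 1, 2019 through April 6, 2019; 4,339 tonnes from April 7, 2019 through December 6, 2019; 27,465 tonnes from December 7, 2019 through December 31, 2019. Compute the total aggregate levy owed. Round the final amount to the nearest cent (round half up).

$119,502.47

January 1 – April 6, 2019: 5,549 tonnes at $2.74/tonne → $15,204.26
April 7 – December 6, 2019: 4,339 tonnes at $1.44/tonne → $6,248.16
December 7 – December 31, 2019: 27,465 tonnes at $3.57/tonne → $98,050.05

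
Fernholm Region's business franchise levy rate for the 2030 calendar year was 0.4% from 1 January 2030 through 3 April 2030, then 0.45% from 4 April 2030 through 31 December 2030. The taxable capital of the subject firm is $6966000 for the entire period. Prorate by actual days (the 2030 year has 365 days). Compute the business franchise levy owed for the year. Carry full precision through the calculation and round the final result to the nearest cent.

1 January – 3 April 2030: 93 days at 0.4% → $6966000 × 0.4% × 93/365 = $7099.5945
4 April – 31 December 2030: 272 days at 0.45% → $6966000 × 0.45% × 272/365 = $23359.9562
Total = $30459.5507

$30459.55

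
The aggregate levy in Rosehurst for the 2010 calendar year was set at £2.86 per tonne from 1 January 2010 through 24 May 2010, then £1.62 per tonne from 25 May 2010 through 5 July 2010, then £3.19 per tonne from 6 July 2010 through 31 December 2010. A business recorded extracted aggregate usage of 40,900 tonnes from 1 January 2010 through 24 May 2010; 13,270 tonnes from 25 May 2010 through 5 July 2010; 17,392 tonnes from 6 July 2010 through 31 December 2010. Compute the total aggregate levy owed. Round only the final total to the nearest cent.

1 January – 24 May 2010: 40,900 tonnes at £2.86/tonne → £116,974.00
25 May – 5 July 2010: 13,270 tonnes at £1.62/tonne → £21,497.40
6 July – 31 December 2010: 17,392 tonnes at £3.19/tonne → £55,480.48

£193,951.88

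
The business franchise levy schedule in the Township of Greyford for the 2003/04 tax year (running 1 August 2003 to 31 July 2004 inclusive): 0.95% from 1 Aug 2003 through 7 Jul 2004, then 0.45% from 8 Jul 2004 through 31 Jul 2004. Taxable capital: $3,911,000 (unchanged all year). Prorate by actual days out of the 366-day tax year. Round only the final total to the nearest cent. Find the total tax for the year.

$35,872.20

1 Aug 2003 – 7 Jul 2004: 342 days at 0.95% → $3,911,000 × 0.95% × 342/366 = $34,718.1393
8 Jul – 31 Jul 2004: 24 days at 0.45% → $3,911,000 × 0.45% × 24/366 = $1,154.0656
Total = $35,872.2049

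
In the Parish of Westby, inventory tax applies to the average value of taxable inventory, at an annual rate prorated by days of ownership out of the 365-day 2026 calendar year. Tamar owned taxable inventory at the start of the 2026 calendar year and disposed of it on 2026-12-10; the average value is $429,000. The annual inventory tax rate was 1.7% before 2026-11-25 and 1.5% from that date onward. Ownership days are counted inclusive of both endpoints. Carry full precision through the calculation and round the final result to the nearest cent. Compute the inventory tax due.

$6,835.79

2026-01-01 to 2026-11-24: 328 days at 1.7% → $429,000 × 1.7% × 328/365 = $6,553.7096
2026-11-25 to 2026-12-10: 16 days at 1.5% → $429,000 × 1.5% × 16/365 = $282.0822
Total = $6,835.7918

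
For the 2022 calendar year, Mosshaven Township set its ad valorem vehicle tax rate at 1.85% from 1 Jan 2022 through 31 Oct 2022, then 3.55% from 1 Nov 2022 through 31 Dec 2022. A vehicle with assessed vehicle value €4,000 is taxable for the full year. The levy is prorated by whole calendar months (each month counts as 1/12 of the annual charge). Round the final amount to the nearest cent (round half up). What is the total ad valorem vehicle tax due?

1 Jan – 31 Oct 2022: 10 months at 1.85% → €4,000 × 1.85% × 10/12 = €61.6667
1 Nov – 31 Dec 2022: 2 months at 3.55% → €4,000 × 3.55% × 2/12 = €23.6667
Total = €85.3333

€85.33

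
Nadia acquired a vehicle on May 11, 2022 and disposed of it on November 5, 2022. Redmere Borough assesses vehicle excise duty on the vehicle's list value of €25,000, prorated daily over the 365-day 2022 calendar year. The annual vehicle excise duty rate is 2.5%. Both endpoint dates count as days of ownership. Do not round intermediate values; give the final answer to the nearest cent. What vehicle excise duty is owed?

Days held (May 11 – November 5, 2022): 179 out of 365
Tax = €25,000 × 2.5% × 179/365 = €306.5068

€306.51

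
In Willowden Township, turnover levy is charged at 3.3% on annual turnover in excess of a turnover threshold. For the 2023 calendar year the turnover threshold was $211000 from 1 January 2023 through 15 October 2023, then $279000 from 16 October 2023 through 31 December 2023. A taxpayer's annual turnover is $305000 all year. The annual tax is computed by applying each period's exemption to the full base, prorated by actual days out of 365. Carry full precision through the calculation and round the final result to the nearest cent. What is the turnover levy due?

1 January – 15 October 2023: 288 days, exemption $211000 → ($305000 − $211000) × 3.3% × 288/365 = $2447.6055
16 October – 31 December 2023: 77 days, exemption $279000 → ($305000 − $279000) × 3.3% × 77/365 = $181.0027
Total = $2628.6082

$2628.61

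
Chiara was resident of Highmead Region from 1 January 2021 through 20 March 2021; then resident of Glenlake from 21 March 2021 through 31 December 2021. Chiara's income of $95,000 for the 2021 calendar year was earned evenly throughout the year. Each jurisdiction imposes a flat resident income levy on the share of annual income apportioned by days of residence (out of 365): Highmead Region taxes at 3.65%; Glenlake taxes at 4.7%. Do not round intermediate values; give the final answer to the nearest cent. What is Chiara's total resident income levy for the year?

Highmead Region, 1 January – 20 March 2021: 79 days → $95,000 × 3.65% × 79/365 = $750.5000
Glenlake, 21 March – 31 December 2021: 286 days → $95,000 × 4.7% × 286/365 = $3,498.6027
Total = $4,249.1027

$4,249.10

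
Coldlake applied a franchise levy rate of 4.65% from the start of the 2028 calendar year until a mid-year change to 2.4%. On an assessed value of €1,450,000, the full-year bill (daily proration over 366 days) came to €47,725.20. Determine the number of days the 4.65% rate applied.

145 days

Let d = days at the first rate; then 366 − d days at the second rate.
€1,450,000 × [4.65%·d + 2.4%·(366−d)] / 366 = €47,725.20
Solving gives d = 145, so the new rate took effect on 25 May 2028.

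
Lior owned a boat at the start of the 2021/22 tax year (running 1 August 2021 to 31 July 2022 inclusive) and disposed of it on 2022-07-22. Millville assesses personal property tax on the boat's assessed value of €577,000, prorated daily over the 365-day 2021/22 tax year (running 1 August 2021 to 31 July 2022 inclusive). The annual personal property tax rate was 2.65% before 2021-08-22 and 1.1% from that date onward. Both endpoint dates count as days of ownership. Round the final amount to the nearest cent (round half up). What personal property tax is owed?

€6,705.06

2021-08-01 to 2021-08-21: 21 days at 2.65% → €577,000 × 2.65% × 21/365 = €879.7274
2021-08-22 to 2022-07-22: 335 days at 1.1% → €577,000 × 1.1% × 335/365 = €5,825.3288
Total = €6,705.0562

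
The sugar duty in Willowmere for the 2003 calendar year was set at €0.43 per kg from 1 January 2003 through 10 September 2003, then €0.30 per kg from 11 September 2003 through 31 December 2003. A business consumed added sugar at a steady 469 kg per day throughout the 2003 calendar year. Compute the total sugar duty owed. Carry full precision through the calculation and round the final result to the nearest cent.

1 January – 10 September 2003: 253 days × 469 kg/day = 118,657 kg at €0.43/kg → €51,022.51
11 September – 31 December 2003: 112 days × 469 kg/day = 52,528 kg at €0.30/kg → €15,758.40

€66,780.91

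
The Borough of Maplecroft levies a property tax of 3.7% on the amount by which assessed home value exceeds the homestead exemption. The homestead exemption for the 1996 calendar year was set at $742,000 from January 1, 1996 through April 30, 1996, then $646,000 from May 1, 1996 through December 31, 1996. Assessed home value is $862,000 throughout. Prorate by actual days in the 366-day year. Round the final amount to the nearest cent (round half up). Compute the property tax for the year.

January 1 – April 30, 1996: 121 days, exemption $742,000 → ($862,000 − $742,000) × 3.7% × 121/366 = $1,467.8689
May 1 – December 31, 1996: 245 days, exemption $646,000 → ($862,000 − $646,000) × 3.7% × 245/366 = $5,349.8361
Total = $6,817.7049

$6,817.70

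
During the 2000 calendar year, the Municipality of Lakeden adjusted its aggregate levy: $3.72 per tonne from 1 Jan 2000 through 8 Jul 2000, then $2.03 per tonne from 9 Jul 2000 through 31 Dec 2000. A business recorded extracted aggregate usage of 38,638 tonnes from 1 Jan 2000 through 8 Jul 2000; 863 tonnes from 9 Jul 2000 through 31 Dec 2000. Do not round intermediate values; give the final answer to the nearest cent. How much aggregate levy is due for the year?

1 Jan – 8 Jul 2000: 38,638 tonnes at $3.72/tonne → $143,733.36
9 Jul – 31 Dec 2000: 863 tonnes at $2.03/tonne → $1,751.89

$145,485.25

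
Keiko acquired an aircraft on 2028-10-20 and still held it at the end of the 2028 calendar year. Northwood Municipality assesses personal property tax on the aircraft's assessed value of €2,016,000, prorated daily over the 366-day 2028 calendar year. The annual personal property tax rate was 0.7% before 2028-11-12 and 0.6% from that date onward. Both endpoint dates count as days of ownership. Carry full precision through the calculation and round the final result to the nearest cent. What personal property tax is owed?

2028-10-20 to 2028-11-11: 23 days at 0.7% → €2,016,000 × 0.7% × 23/366 = €886.8197
2028-11-12 to 2028-12-31: 50 days at 0.6% → €2,016,000 × 0.6% × 50/366 = €1,652.4590
Total = €2,539.2787

€2,539.28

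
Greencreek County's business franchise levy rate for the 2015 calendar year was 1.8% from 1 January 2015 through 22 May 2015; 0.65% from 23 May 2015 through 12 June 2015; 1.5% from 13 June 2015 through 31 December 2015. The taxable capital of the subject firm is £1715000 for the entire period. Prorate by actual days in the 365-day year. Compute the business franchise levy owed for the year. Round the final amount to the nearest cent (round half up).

1 January – 22 May 2015: 142 days at 1.8% → £1715000 × 1.8% × 142/365 = £12009.6986
23 May – 12 June 2015: 21 days at 0.65% → £1715000 × 0.65% × 21/365 = £641.3630
13 June – 31 December 2015: 202 days at 1.5% → £1715000 × 1.5% × 202/365 = £14236.8493
Total = £26887.9110

£26887.91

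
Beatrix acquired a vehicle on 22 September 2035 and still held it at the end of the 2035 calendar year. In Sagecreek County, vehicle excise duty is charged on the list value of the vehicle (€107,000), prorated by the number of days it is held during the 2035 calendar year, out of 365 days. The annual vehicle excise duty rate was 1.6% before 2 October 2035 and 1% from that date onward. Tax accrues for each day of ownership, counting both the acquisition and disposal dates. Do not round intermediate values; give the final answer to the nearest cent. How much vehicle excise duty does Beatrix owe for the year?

22 September – 1 October 2035: 10 days at 1.6% → €107,000 × 1.6% × 10/365 = €46.9041
2 October – 31 December 2035: 91 days at 1% → €107,000 × 1% × 91/365 = €266.7671
Total = €313.6712

€313.67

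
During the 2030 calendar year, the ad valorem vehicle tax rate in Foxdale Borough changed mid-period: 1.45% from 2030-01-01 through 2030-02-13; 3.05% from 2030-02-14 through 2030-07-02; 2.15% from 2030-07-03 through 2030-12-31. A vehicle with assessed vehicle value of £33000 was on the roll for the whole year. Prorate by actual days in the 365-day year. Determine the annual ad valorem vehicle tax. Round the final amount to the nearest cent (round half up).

2030-01-01 to 2030-02-13: 44 days at 1.45% → £33000 × 1.45% × 44/365 = £57.6822
2030-02-14 to 2030-07-02: 139 days at 3.05% → £33000 × 3.05% × 139/365 = £383.2973
2030-07-03 to 2030-12-31: 182 days at 2.15% → £33000 × 2.15% × 182/365 = £353.7781
Total = £794.7575

£794.76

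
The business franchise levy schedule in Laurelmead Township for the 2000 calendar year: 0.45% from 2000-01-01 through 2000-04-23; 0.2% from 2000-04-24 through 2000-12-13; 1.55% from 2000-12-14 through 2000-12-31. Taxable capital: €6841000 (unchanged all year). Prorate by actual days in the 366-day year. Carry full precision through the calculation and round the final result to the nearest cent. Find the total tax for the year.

€23550.98

2000-01-01 to 2000-04-23: 114 days at 0.45% → €6841000 × 0.45% × 114/366 = €9588.6148
2000-04-24 to 2000-12-13: 234 days at 0.2% → €6841000 × 0.2% × 234/366 = €8747.5082
2000-12-14 to 2000-12-31: 18 days at 1.55% → €6841000 × 1.55% × 18/366 = €5214.8607
Total = €23550.9836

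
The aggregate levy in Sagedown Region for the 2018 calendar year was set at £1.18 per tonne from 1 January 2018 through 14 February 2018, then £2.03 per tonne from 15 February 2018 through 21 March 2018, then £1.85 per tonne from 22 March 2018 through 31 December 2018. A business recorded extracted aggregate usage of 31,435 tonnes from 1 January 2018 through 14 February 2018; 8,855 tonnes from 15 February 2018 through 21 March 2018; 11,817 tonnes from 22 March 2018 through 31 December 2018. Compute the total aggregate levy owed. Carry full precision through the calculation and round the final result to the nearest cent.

£76,930.40

1 January – 14 February 2018: 31,435 tonnes at £1.18/tonne → £37,093.30
15 February – 21 March 2018: 8,855 tonnes at £2.03/tonne → £17,975.65
22 March – 31 December 2018: 11,817 tonnes at £1.85/tonne → £21,861.45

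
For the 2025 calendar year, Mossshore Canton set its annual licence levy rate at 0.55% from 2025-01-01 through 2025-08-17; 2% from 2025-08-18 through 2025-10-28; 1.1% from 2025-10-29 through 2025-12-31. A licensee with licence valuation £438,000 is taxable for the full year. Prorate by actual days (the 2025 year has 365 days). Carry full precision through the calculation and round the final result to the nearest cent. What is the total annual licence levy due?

2025-01-01 to 2025-08-17: 229 days at 0.55% → £438,000 × 0.55% × 229/365 = £1,511.4000
2025-08-18 to 2025-10-28: 72 days at 2% → £438,000 × 2% × 72/365 = £1,728.0000
2025-10-29 to 2025-12-31: 64 days at 1.1% → £438,000 × 1.1% × 64/365 = £844.8000
Total = £4,084.2000

£4,084.20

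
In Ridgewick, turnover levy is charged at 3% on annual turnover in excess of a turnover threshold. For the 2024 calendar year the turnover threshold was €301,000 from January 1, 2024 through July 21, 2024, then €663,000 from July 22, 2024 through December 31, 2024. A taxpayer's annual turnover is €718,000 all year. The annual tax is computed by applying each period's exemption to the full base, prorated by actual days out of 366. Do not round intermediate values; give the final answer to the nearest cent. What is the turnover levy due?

€7,673.44

January 1 – July 21, 2024: 203 days, exemption €301,000 → (€718,000 − €301,000) × 3% × 203/366 = €6,938.6066
July 22 – December 31, 2024: 163 days, exemption €663,000 → (€718,000 − €663,000) × 3% × 163/366 = €734.8361
Total = €7,673.4426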